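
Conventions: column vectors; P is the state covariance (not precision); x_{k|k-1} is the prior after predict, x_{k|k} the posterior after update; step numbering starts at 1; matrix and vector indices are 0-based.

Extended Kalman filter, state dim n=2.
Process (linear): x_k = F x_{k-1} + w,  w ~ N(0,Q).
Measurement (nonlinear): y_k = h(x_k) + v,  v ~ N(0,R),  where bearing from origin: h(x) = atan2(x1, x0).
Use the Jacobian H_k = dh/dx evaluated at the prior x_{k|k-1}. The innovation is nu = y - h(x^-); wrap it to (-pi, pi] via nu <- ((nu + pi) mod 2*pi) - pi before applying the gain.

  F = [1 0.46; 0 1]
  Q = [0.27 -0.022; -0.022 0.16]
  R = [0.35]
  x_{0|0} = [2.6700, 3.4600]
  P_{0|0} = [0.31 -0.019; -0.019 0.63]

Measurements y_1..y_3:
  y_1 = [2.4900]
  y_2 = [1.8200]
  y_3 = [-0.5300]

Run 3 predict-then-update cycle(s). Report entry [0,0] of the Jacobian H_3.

step 1: x^-=[4.2616, 3.4600]  P^-=[0.6958 0.2488; 0.2488 0.7900]  H_jac=[-0.1148 0.1414]  S=[0.3669]  K=[-0.1219; 0.2267]  nu=[1.8080]  x^+=[4.0413, 3.8698]  P^+=[0.6904 0.2589; 0.2589 0.7712]
step 2: x^-=[5.8214, 3.8698]  P^-=[1.3618 0.5917; 0.5917 0.9312]  H_jac=[-0.0792 0.1191]  S=[0.3606]  K=[-0.1036; 0.1777]  nu=[1.2333]  x^+=[5.6936, 4.0890]  P^+=[1.3579 0.5983; 0.5983 0.9198]
step 3: x^-=[7.5745, 4.0890]  P^-=[2.3730 0.9994; 0.9994 1.0798]  H_jac=[-0.0552 0.1022]  S=[0.3572]  K=[-0.0806; 0.1546]  nu=[-1.0250]  x^+=[7.6571, 3.9305]  P^+=[2.3706 1.0038; 1.0038 1.0712]

H_jac[0,0] = -0.0552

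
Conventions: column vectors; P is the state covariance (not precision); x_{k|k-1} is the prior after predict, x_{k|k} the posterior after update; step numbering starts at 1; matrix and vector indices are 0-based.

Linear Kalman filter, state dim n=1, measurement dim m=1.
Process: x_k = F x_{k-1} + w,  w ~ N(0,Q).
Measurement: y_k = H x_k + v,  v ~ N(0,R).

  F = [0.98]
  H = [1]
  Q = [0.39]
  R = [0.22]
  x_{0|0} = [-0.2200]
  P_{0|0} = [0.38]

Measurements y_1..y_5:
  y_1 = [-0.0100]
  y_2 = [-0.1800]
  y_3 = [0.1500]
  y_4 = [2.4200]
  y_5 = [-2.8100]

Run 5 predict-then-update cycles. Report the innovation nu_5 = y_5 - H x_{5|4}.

step 1: x^-=[-0.2156]  P^-=[0.7550]  S=[0.9750]  K=[0.7743]  nu=[0.2056]  x^+=[-0.0564]  P^+=[0.1704]
step 2: x^-=[-0.0553]  P^-=[0.5536]  S=[0.7736]  K=[0.7156]  nu=[-0.1247]  x^+=[-0.1445]  P^+=[0.1574]
step 3: x^-=[-0.1416]  P^-=[0.5412]  S=[0.7612]  K=[0.7110]  nu=[0.2916]  x^+=[0.0657]  P^+=[0.1564]
step 4: x^-=[0.0644]  P^-=[0.5402]  S=[0.7602]  K=[0.7106]  nu=[2.3556]  x^+=[1.7383]  P^+=[0.1563]
step 5: x^-=[1.7035]  P^-=[0.5401]  S=[0.7601]  K=[0.7106]  nu=[-4.5135]  x^+=[-1.5037]  P^+=[0.1563]

innov = [-4.5135]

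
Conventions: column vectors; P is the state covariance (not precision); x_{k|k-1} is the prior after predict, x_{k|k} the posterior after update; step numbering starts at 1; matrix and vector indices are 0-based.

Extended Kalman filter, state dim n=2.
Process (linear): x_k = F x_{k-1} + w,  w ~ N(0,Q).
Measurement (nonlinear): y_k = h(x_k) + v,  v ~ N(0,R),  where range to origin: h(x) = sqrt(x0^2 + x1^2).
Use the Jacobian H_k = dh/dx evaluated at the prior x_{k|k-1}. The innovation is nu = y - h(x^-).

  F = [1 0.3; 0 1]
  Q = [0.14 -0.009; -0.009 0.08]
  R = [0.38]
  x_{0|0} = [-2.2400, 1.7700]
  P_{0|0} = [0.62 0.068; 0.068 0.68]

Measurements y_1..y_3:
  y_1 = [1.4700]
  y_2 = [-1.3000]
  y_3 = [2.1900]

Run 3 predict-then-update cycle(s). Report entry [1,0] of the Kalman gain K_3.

K[1,0] = -0.3656

step 1: x^-=[-1.7090, 1.7700]  P^-=[0.8620 0.2630; 0.2630 0.7600]  H_jac=[-0.6946 0.7194]  S=[0.9264]  K=[-0.4421; 0.3930]  nu=[-0.9904]  x^+=[-1.2711, 1.3808]  P^+=[0.6809 0.4239; 0.4239 0.6169]
step 2: x^-=[-0.8569, 1.3808]  P^-=[1.1308 0.6000; 0.6000 0.6969]  H_jac=[-0.5273 0.8497]  S=[0.6599]  K=[-0.1310; 0.4179]  nu=[-2.9251]  x^+=[-0.4736, 0.1585]  P^+=[1.1195 0.6362; 0.6362 0.5817]
step 3: x^-=[-0.4261, 0.1585]  P^-=[1.6936 0.8017; 0.8017 0.6617]  H_jac=[-0.9373 0.3486]  S=[1.4244]  K=[-0.9182; -0.3656]  nu=[1.7354]  x^+=[-2.0196, -0.4760]  P^+=[0.4926 0.3235; 0.3235 0.4713]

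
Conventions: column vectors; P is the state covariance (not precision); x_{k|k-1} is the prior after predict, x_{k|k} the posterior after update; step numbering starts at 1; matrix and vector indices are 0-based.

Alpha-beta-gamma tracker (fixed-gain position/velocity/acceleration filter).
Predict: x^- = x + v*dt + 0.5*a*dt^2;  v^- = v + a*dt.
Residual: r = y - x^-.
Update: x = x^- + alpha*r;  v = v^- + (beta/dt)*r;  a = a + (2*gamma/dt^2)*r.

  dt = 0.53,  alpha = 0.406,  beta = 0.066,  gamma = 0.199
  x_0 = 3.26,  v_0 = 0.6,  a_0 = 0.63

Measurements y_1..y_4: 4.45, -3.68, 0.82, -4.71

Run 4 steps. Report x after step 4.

x_post = -3.7902

step 1: x_pred=3.6665  r=0.7835  x^+=3.9846  v^+=1.0315  a^+=1.7401
step 2: x_pred=4.7757  r=-8.4557  x^+=1.3427  v^+=0.9008  a^+=-10.2405
step 3: x_pred=0.3818  r=0.4382  x^+=0.5597  v^+=-4.4721  a^+=-9.6196
step 4: x_pred=-3.1616  r=-1.5484  x^+=-3.7902  v^+=-9.7633  a^+=-11.8135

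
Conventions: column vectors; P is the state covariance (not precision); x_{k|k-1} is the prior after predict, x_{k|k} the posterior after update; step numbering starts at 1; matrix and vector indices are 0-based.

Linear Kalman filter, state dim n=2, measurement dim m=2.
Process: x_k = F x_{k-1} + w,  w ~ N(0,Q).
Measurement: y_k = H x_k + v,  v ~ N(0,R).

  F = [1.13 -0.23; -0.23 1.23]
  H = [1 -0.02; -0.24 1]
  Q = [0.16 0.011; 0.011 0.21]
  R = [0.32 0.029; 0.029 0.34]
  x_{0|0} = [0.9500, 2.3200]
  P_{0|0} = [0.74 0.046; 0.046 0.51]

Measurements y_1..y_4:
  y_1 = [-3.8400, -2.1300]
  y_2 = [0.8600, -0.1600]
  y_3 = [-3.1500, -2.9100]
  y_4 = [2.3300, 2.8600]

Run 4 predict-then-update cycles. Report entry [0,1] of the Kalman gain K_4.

K[0,1] = -0.0854

step 1: x^-=[0.5399, 2.6351]  P^-=[1.1080 -0.2592; -0.2592 0.9947]  S=[1.4387 -0.5173; -0.5173 1.5230]  K=[0.7401 -0.0934; 0.0632 0.7155]  nu=[-4.3272, -4.6355]  x^+=[-2.2296, -0.9551]  P^+=[0.2350 0.0461; 0.0461 0.2562]
step 2: x^-=[-2.2997, -0.6620]  P^-=[0.4497 -0.0560; -0.0560 0.5839]  S=[0.7722 -0.1469; -0.1469 0.9767]  K=[0.5682 -0.0824; 0.0295 0.6160]  nu=[3.1465, -0.0500]  x^+=[-0.5079, -0.5999]  P^+=[0.1801 0.0317; 0.0317 0.2179]
step 3: x^-=[-0.4360, -0.6210]  P^-=[0.3850 -0.0518; -0.0518 0.5313]  S=[0.7073 -0.1260; -0.1260 0.9183]  K=[0.5308 -0.0841; 0.0177 0.5945]  nu=[-2.7265, -2.3936]  x^+=[-1.6818, -2.0924]  P^+=[0.1680 0.0271; 0.0271 0.2092]
step 4: x^-=[-1.4192, -2.1868]  P^-=[0.3714 -0.0527; -0.0527 0.5200]  S=[0.6938 -0.1235; -0.1235 0.9067]  K=[0.5217 -0.0854; 0.0139 0.5894]  nu=[3.7054, 4.7062]  x^+=[0.1122, 0.6385]  P^+=[0.1650 0.0257; 0.0257 0.2070]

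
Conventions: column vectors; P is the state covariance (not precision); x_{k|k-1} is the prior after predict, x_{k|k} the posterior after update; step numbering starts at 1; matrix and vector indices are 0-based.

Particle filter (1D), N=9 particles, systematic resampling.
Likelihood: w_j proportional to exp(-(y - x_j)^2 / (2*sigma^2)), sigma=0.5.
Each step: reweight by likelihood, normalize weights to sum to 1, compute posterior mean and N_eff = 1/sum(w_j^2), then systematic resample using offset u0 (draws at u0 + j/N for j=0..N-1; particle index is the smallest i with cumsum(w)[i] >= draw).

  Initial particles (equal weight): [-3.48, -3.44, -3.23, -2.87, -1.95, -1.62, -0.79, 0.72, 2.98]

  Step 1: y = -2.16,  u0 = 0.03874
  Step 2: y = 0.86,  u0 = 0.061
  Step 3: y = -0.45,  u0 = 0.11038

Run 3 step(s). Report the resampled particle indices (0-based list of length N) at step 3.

resampled_idx = [0, 1, 2, 3, 4, 5, 6, 7, 8]

step 1: w=[0.0151, 0.0186, 0.0499, 0.1796, 0.4506, 0.2747, 0.0115, 0.0000, 0.0000]  mean=-2.1258  Neff=3.1848  idx=[2, 3, 3, 4, 4, 4, 4, 5, 5]
step 2: w=[0.0000, 0.0000, 0.0000, 0.0144, 0.0144, 0.0144, 0.0144, 0.4713, 0.4713]  mean=-1.6389  Neff=2.2469  idx=[7, 7, 7, 7, 7, 8, 8, 8, 8]
step 3: w=[0.1111, 0.1111, 0.1111, 0.1111, 0.1111, 0.1111, 0.1111, 0.1111, 0.1111]  mean=-1.6200  Neff=9.0000  idx=[0, 1, 2, 3, 4, 5, 6, 7, 8]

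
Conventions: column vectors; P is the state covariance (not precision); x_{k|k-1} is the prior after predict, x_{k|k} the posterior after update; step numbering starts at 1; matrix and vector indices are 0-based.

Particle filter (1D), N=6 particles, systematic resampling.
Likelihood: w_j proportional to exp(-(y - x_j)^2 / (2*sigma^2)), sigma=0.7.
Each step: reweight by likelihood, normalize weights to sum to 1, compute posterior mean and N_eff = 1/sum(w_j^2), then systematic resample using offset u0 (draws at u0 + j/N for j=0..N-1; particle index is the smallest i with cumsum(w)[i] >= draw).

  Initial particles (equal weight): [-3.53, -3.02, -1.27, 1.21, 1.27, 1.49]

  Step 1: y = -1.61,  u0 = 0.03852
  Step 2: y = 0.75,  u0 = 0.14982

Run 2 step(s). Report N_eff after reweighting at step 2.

N_eff = 5.0001

step 1: w=[0.0223, 0.1260, 0.8512, 0.0003, 0.0002, 0.0001]  mean=-1.5394  Neff=1.3496  idx=[1, 2, 2, 2, 2, 2]
step 2: w=[0.0000, 0.2000, 0.2000, 0.2000, 0.2000, 0.2000]  mean=-1.2700  Neff=5.0001  idx=[1, 2, 3, 4, 5, 5]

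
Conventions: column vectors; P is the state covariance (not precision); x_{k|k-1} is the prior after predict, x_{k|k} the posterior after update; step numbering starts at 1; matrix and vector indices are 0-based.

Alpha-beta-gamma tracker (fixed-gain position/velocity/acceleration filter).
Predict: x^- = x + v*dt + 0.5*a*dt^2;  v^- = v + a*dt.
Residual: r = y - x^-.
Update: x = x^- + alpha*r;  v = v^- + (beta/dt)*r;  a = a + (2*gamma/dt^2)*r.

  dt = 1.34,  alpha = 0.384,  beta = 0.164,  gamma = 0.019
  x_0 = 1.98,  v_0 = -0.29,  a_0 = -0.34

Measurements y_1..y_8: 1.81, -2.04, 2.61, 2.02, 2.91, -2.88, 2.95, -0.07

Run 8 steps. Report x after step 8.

step 1: x_pred=1.2861  r=0.5239  x^+=1.4873  v^+=-0.6815  a^+=-0.3289
step 2: x_pred=0.2788  r=-2.3188  x^+=-0.6116  v^+=-1.4060  a^+=-0.3780
step 3: x_pred=-2.8350  r=5.4450  x^+=-0.7441  v^+=-1.2461  a^+=-0.2628
step 4: x_pred=-2.6498  r=4.6698  x^+=-0.8566  v^+=-1.0267  a^+=-0.1639
step 5: x_pred=-2.3795  r=5.2895  x^+=-0.3484  v^+=-0.5990  a^+=-0.0520
step 6: x_pred=-1.1976  r=-1.6824  x^+=-1.8437  v^+=-0.8745  a^+=-0.0876
step 7: x_pred=-3.0942  r=6.0442  x^+=-0.7732  v^+=-0.2522  a^+=0.0403
step 8: x_pred=-1.0749  r=1.0049  x^+=-0.6890  v^+=-0.0751  a^+=0.0616

x_post = -0.6890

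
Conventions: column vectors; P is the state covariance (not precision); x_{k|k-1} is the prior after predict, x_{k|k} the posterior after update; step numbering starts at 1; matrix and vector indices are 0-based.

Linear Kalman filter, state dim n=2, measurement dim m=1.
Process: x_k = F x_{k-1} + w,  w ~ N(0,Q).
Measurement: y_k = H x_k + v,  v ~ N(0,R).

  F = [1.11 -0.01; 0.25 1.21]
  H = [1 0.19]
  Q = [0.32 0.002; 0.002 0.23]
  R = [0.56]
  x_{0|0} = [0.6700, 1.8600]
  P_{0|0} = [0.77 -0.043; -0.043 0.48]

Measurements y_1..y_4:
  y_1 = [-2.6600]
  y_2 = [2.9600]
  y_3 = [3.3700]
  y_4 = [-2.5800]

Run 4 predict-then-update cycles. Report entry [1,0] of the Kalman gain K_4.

K[1,0] = 0.2318

step 1: x^-=[0.7251, 2.4181]  P^-=[1.2697 0.1522; 0.1522 0.9549]  S=[1.9220]  K=[0.6757; 0.1736]  nu=[-3.8445]  x^+=[-1.8725, 1.7507]  P^+=[0.3923 -0.0732; -0.0732 0.8970]
step 2: x^-=[-2.0960, 1.6502]  P^-=[0.8050 0.0019; 0.0019 1.5235]  S=[1.4207]  K=[0.5669; 0.2050]  nu=[4.7424]  x^+=[0.5924, 2.6227]  P^+=[0.3485 -0.1633; -0.1633 1.4637]
step 3: x^-=[0.6314, 3.3215]  P^-=[0.7531 -0.1379; -0.1379 2.2960]  S=[1.3436]  K=[0.5410; 0.2220]  nu=[2.1076]  x^+=[1.7716, 3.7895]  P^+=[0.3598 -0.2993; -0.2993 2.2298]
step 4: x^-=[1.9286, 5.0282]  P^-=[0.7702 -0.3264; -0.3264 3.3360]  S=[1.3266]  K=[0.5338; 0.2318]  nu=[-5.4639]  x^+=[-0.9883, 3.7619]  P^+=[0.3922 -0.4905; -0.4905 3.2648]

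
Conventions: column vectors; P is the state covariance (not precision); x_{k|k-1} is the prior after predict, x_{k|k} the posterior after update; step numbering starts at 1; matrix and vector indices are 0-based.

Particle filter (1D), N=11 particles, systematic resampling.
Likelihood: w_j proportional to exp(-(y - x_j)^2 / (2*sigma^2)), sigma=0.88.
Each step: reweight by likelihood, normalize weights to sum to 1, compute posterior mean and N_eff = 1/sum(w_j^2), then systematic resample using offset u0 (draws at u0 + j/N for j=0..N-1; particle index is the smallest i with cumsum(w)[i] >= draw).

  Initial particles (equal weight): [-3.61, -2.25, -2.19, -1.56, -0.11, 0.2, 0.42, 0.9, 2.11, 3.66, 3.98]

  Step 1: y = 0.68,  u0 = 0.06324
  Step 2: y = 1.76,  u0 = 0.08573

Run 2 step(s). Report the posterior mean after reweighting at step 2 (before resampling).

step 1: w=[0.0000, 0.0010, 0.0013, 0.0104, 0.1770, 0.2282, 0.2535, 0.2567, 0.0707, 0.0009, 0.0002]  mean=0.4956  Neff=4.5723  idx=[4, 4, 5, 5, 6, 6, 6, 7, 7, 7, 8]
step 2: w=[0.0240, 0.0240, 0.0478, 0.0478, 0.0721, 0.0721, 0.0721, 0.1426, 0.1426, 0.1426, 0.2124]  mean=0.9377  Neff=7.8493  idx=[2, 4, 5, 6, 7, 8, 8, 9, 10, 10, 10]

post_mean = 0.9377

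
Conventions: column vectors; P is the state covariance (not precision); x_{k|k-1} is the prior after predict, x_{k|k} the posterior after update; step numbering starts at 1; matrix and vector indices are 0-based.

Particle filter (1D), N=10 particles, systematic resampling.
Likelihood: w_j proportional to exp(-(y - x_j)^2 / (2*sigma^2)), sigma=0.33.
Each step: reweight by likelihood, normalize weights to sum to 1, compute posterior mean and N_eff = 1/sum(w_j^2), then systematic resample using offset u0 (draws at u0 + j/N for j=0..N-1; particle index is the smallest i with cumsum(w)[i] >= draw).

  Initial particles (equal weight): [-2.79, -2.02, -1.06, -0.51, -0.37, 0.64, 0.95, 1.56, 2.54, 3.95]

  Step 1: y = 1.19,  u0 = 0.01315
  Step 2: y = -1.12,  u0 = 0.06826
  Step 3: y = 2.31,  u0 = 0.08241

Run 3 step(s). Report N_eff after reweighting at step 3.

step 1: w=[0.0000, 0.0000, 0.0000, 0.0000, 0.0000, 0.1608, 0.4951, 0.3440, 0.0001, 0.0000]  mean=1.1102  Neff=2.5690  idx=[5, 5, 6, 6, 6, 6, 6, 7, 7, 7]
step 2: w=[0.4947, 0.4947, 0.0021, 0.0021, 0.0021, 0.0021, 0.0021, 0.0000, 0.0000, 0.0000]  mean=0.6433  Neff=2.0430  idx=[0, 0, 0, 0, 0, 1, 1, 1, 1, 1]
step 3: w=[0.1000, 0.1000, 0.1000, 0.1000, 0.1000, 0.1000, 0.1000, 0.1000, 0.1000, 0.1000]  mean=0.6400  Neff=10.0000  idx=[0, 1, 2, 3, 4, 5, 6, 7, 8, 9]

N_eff = 10.0000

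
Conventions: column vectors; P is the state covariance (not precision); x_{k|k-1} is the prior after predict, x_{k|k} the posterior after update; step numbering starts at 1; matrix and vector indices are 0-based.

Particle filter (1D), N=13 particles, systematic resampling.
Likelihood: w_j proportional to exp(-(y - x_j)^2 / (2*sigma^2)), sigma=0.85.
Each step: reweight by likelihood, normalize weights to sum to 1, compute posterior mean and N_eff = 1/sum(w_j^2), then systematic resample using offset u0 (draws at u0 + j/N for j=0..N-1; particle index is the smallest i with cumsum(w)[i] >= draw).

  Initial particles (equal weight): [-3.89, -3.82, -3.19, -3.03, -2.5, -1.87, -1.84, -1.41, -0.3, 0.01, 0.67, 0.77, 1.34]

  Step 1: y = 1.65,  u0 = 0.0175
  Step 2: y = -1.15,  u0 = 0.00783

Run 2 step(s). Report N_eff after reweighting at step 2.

N_eff = 4.5023

step 1: w=[0.0000, 0.0000, 0.0000, 0.0000, 0.0000, 0.0001, 0.0001, 0.0007, 0.0318, 0.0687, 0.2272, 0.2584, 0.4132]  mean=0.8946  Neff=3.3922  idx=[8, 9, 10, 10, 10, 11, 11, 11, 12, 12, 12, 12, 12]
step 2: w=[0.3776, 0.2454, 0.0629, 0.0629, 0.0629, 0.0486, 0.0486, 0.0486, 0.0085, 0.0085, 0.0085, 0.0085, 0.0085]  mean=0.1849  Neff=4.5023  idx=[0, 0, 0, 0, 0, 1, 1, 1, 2, 3, 4, 5, 7]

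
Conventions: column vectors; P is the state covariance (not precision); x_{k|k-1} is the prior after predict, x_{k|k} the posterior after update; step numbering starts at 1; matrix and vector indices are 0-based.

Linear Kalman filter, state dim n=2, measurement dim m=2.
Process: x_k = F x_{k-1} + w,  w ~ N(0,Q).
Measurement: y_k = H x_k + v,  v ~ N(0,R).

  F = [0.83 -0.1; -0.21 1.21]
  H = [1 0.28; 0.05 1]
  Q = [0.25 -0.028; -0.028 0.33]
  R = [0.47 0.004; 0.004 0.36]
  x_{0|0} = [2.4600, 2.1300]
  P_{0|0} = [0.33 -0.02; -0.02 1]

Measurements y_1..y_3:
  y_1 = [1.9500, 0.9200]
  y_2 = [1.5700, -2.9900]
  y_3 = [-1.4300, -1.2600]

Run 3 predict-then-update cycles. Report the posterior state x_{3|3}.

x_post = [0.4963, -1.7764]

step 1: x^-=[1.8288, 2.0607]  P^-=[0.4907 -0.2270; -0.2270 1.8188]  S=[0.9761 0.3076; 0.3076 2.1573]  K=[0.4891 -0.1636; 0.0263 0.8341]  nu=[-0.4558, -1.2321]  x^+=[1.8074, 1.0210]  P^+=[0.2486 -0.0694; -0.0694 0.3038]
step 2: x^-=[1.3981, 0.8559]  P^-=[0.4358 -0.1792; -0.1792 0.8211]  S=[0.8698 0.0740; 0.0740 1.1642]  K=[0.4573 -0.1643; -0.0011 0.6976]  nu=[-0.0677, -3.9158]  x^+=[2.0104, -1.8758]  P^+=[0.2336 -0.0690; -0.0690 0.2546]
step 3: x^-=[1.8562, -2.6918]  P^-=[0.4249 -0.1703; -0.1703 0.7481]  S=[0.8582 0.0621; 0.0621 1.0921]  K=[0.4513 -0.1621; -0.0033 0.6774]  nu=[-2.5325, 1.3390]  x^+=[0.4963, -1.7764]  P^+=[0.2305 -0.0681; -0.0681 0.2472]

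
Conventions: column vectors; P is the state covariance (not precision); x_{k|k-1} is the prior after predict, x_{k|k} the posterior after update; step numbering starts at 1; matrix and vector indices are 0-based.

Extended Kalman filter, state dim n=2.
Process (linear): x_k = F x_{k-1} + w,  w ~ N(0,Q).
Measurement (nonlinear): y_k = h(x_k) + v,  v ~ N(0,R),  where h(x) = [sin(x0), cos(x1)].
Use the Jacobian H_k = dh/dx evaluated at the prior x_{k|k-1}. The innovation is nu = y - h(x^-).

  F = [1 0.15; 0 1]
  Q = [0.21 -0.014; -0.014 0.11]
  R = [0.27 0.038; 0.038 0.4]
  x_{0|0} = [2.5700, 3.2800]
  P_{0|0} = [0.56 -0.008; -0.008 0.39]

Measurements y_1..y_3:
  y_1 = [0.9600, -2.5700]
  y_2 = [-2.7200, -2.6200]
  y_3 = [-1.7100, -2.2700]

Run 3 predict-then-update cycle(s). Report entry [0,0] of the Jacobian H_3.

step 1: x^-=[3.0620, 3.2800]  P^-=[0.7764 0.0365; 0.0365 0.5000]  H_jac=[-0.9968 0.0000; 0.0000 0.1380]  S=[1.0415 0.0330; 0.0330 0.4095]  K=[-0.7454 0.0723; -0.0404 0.1717]  nu=[0.8805, -1.5796]  x^+=[2.2914, 2.9732]  P^+=[0.1991 0.0044; 0.0044 0.4867]
step 2: x^-=[2.7374, 2.9732]  P^-=[0.4214 0.0634; 0.0634 0.5967]  H_jac=[-0.9194 0.0000; 0.0000 -0.1676]  S=[0.6262 0.0478; 0.0478 0.4168]  K=[-0.6222 0.0458; -0.0754 -0.2313]  nu=[-3.1132, -1.6341]  x^+=[4.5996, 3.5860]  P^+=[0.1808 0.0317; 0.0317 0.5692]
step 3: x^-=[5.1375, 3.5860]  P^-=[0.4131 0.1031; 0.1031 0.6792]  H_jac=[0.4124 0.0000; 0.0000 0.4299]  S=[0.3403 0.0563; 0.0563 0.5255]  K=[0.4956 0.0313; 0.0336 0.5520]  nu=[-0.7990, -1.3671]  x^+=[4.6988, 2.8045]  P^+=[0.3273 0.0729; 0.0729 0.5166]

H_jac[0,0] = 0.4124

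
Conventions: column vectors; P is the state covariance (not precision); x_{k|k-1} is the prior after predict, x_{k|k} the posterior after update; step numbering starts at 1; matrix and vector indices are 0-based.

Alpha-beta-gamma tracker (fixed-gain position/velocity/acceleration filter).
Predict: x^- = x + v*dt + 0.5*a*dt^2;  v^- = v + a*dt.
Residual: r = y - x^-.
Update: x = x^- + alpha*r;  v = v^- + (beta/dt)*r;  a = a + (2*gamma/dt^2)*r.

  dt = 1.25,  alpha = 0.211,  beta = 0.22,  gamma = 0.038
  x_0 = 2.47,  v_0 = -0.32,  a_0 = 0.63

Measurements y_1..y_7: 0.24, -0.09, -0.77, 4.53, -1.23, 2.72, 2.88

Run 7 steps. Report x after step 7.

step 1: x_pred=2.5622  r=-2.3222  x^+=2.0722  v^+=0.0588  a^+=0.5170
step 2: x_pred=2.5496  r=-2.6396  x^+=1.9927  v^+=0.2405  a^+=0.3887
step 3: x_pred=2.5970  r=-3.3670  x^+=1.8865  v^+=0.1338  a^+=0.2249
step 4: x_pred=2.2294  r=2.3006  x^+=2.7149  v^+=0.8198  a^+=0.3368
step 5: x_pred=4.0027  r=-5.2327  x^+=2.8986  v^+=0.3198  a^+=0.0823
step 6: x_pred=3.3626  r=-0.6426  x^+=3.2270  v^+=0.3095  a^+=0.0510
step 7: x_pred=3.6538  r=-0.7738  x^+=3.4905  v^+=0.2371  a^+=0.0134

x_post = 3.4905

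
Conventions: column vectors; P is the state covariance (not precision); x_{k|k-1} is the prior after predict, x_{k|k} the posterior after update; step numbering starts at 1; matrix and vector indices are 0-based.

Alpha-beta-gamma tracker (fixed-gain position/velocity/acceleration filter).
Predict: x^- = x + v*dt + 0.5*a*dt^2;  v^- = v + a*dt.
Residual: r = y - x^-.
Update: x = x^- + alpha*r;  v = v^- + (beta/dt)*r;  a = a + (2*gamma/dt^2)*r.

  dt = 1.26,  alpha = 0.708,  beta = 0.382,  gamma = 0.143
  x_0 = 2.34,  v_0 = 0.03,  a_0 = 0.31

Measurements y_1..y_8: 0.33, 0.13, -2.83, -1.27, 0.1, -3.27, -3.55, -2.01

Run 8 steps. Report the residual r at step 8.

resid = 1.3827

step 1: x_pred=2.6239  r=-2.2939  x^+=0.9998  v^+=-0.2748  a^+=-0.1032
step 2: x_pred=0.5716  r=-0.4416  x^+=0.2589  v^+=-0.5388  a^+=-0.1828
step 3: x_pred=-0.5650  r=-2.2650  x^+=-2.1686  v^+=-1.4558  a^+=-0.5908
step 4: x_pred=-4.4719  r=3.2019  x^+=-2.2049  v^+=-1.2295  a^+=-0.0140
step 5: x_pred=-3.7652  r=3.8652  x^+=-1.0286  v^+=-0.0753  a^+=0.6823
step 6: x_pred=-0.5819  r=-2.6881  x^+=-2.4851  v^+=-0.0305  a^+=0.1980
step 7: x_pred=-2.3664  r=-1.1836  x^+=-3.2044  v^+=-0.1399  a^+=-0.0152
step 8: x_pred=-3.3927  r=1.3827  x^+=-2.4137  v^+=0.2602  a^+=0.2339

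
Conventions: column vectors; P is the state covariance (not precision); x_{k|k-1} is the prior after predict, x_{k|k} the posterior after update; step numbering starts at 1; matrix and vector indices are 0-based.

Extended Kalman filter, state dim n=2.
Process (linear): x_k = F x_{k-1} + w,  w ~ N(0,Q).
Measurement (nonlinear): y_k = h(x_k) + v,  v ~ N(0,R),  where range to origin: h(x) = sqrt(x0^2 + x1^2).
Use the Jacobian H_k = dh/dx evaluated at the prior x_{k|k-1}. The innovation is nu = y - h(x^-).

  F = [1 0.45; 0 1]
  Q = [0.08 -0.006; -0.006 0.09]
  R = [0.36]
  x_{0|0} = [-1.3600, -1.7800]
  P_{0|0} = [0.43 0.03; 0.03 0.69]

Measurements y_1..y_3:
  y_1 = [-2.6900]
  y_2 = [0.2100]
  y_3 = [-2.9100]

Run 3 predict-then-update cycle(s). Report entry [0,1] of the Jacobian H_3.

H_jac[0,1] = 0.5059

step 1: x^-=[-2.1610, -1.7800]  P^-=[0.6767 0.3345; 0.3345 0.7800]  H_jac=[-0.7719 -0.6358]  S=[1.4068]  K=[-0.5225; -0.5360]  nu=[-5.4897]  x^+=[0.7073, 1.1627]  P^+=[0.2927 -0.0595; -0.0595 0.3758]
step 2: x^-=[1.2305, 1.1627]  P^-=[0.3952 0.1036; 0.1036 0.4658]  H_jac=[0.7268 0.6868]  S=[0.8919]  K=[0.4018; 0.4431]  nu=[-1.4830]  x^+=[0.6346, 0.5057]  P^+=[0.2512 -0.0552; -0.0552 0.2907]
step 3: x^-=[0.8621, 0.5057]  P^-=[0.3404 0.0696; 0.0696 0.3807]  H_jac=[0.8626 0.5059]  S=[0.7714]  K=[0.4262; 0.3275]  nu=[-3.9095]  x^+=[-0.8042, -0.7746]  P^+=[0.2002 -0.0381; -0.0381 0.2979]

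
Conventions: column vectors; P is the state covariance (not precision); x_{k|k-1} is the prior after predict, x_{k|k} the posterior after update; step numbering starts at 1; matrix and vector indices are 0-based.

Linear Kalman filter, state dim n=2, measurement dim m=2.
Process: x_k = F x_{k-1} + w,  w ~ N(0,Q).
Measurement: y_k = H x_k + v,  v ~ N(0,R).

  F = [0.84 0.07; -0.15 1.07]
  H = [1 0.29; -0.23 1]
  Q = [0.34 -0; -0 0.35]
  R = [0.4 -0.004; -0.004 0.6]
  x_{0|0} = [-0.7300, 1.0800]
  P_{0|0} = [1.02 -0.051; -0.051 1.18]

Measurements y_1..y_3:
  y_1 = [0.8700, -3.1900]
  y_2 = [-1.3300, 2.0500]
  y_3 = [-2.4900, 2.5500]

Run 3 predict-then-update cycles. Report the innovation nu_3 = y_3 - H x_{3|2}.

innov = [-2.0024, 2.1917]

step 1: x^-=[-0.5376, 1.2651]  P^-=[1.0595 -0.0854; -0.0854 1.7403]  S=[1.5563 0.1773; 0.1773 2.4357]  K=[0.6859 -0.1850; 0.1886 0.7089]  nu=[1.0407, -4.5787]  x^+=[1.0236, -1.7842]  P^+=[0.2888 -0.0473; -0.0473 0.4137]
step 2: x^-=[0.7349, -2.0626]  P^-=[0.5403 -0.0475; -0.0475 0.8453]  S=[0.9838 0.0726; 0.0726 1.4957]  K=[0.5456 -0.1413; 0.1593 0.5647]  nu=[-1.4667, 4.2817]  x^+=[-0.6703, 0.1217]  P^+=[0.2288 -0.0343; -0.0343 0.3303]
step 3: x^-=[-0.5545, 0.2308]  P^-=[0.4990 -0.0346; -0.0346 0.7443]  S=[0.9415 0.0648; 0.0648 1.3866]  K=[0.5284 -0.1324; 0.1557 0.5352]  nu=[-2.0024, 2.1917]  x^+=[-1.9029, 1.0921]  P^+=[0.2208 -0.0308; -0.0308 0.3134]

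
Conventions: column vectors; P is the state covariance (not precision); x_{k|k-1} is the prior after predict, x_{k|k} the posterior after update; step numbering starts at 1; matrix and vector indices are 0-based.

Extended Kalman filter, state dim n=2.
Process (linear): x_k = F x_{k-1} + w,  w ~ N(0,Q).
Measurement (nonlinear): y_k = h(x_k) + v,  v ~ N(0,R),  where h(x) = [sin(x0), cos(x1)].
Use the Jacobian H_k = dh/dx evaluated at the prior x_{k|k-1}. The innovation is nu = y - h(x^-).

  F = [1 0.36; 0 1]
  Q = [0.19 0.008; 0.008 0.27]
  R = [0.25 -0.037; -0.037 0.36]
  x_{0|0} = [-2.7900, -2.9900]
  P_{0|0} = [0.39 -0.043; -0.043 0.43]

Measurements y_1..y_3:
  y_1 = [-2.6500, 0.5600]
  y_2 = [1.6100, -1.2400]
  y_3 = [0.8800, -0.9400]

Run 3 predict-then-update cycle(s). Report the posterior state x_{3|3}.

x_post = [-5.0192, -2.8786]

step 1: x^-=[-3.8664, -2.9900]  P^-=[0.6048 0.1198; 0.1198 0.7000]  H_jac=[-0.7486 0.0000; 0.0000 0.1510]  S=[0.5889 -0.0505; -0.0505 0.3760]  K=[-0.7735 -0.0559; -0.1296 0.2637]  nu=[-3.3130, 1.5485]  x^+=[-1.3902, -2.1521]  P^+=[0.2556 0.0563; 0.0563 0.6605]
step 2: x^-=[-2.1649, -2.1521]  P^-=[0.5717 0.3021; 0.3021 0.9305]  H_jac=[-0.5598 0.0000; 0.0000 0.8358]  S=[0.4292 -0.1783; -0.1783 1.0100]  K=[-0.6927 0.1277; -0.0799 0.7559]  nu=[2.4386, -0.6909]  x^+=[-3.9423, -2.8693]  P^+=[0.3178 0.0857; 0.0857 0.3291]
step 3: x^-=[-4.9753, -2.8693]  P^-=[0.6121 0.2122; 0.2122 0.5991]  H_jac=[0.2599 0.0000; 0.0000 0.2690]  S=[0.2913 -0.0222; -0.0222 0.4033]  K=[0.5591 0.1722; 0.2206 0.4116]  nu=[-0.0856, 0.0232]  x^+=[-5.0192, -2.8786]  P^+=[0.5134 0.1536; 0.1536 0.5206]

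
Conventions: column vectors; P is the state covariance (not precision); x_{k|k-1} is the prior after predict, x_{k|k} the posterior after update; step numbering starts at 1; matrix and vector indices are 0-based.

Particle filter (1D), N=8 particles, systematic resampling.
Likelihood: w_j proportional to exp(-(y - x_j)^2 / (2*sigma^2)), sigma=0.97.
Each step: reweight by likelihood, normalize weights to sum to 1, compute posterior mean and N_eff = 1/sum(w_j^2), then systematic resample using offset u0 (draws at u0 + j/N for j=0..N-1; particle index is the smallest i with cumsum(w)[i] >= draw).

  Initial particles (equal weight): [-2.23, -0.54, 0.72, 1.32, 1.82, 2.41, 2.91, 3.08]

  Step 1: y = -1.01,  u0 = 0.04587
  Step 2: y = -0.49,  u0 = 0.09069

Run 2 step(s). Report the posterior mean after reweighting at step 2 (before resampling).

step 1: w=[0.2801, 0.5493, 0.1259, 0.0345, 0.0088, 0.0012, 0.0002, 0.0001]  mean=-0.7653  Neff=2.5173  idx=[0, 0, 1, 1, 1, 1, 1, 2]
step 2: w=[0.0342, 0.0342, 0.1706, 0.1706, 0.1706, 0.1706, 0.1706, 0.0785]  mean=-0.5567  Neff=6.4907  idx=[2, 2, 3, 4, 5, 5, 6, 7]

post_mean = -0.5567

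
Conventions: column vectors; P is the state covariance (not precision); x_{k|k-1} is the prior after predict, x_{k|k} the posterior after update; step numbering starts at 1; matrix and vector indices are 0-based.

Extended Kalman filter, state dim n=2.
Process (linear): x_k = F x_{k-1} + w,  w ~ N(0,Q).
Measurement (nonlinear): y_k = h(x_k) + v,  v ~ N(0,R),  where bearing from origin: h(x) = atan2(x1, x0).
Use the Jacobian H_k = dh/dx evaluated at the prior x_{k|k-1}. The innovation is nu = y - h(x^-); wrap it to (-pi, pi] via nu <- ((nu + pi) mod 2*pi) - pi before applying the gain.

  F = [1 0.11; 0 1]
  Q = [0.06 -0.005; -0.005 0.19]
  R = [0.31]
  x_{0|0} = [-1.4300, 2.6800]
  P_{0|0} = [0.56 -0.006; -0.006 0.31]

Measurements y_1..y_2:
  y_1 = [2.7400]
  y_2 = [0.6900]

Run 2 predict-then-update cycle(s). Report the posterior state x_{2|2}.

step 1: x^-=[-1.1352, 2.6800]  P^-=[0.6224 0.0231; 0.0231 0.5000]  H_jac=[-0.3164 -0.1340]  S=[0.3832]  K=[-0.5219; -0.1939]  nu=[0.7685]  x^+=[-1.5363, 2.5310]  P^+=[0.5180 -0.0157; -0.0157 0.4856]
step 2: x^-=[-1.2579, 2.5310]  P^-=[0.5805 0.0327; 0.0327 0.6756]  H_jac=[-0.3168 -0.1575]  S=[0.3883]  K=[-0.4869; -0.3007]  nu=[-1.3420]  x^+=[-0.6044, 2.9345]  P^+=[0.4884 -0.0241; -0.0241 0.6405]

x_post = [-0.6044, 2.9345]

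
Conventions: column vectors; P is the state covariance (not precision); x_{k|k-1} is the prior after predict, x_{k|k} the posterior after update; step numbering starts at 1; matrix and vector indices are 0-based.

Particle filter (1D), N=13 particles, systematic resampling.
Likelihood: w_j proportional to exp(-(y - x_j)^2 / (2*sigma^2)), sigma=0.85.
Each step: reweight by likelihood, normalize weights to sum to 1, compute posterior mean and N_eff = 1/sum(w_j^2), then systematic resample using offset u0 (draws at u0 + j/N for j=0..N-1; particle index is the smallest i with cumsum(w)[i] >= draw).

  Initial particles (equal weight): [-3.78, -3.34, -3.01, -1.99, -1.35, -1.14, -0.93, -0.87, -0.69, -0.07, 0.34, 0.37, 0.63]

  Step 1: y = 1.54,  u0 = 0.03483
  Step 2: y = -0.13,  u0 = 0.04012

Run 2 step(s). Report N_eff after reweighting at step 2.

step 1: w=[0.0000, 0.0000, 0.0000, 0.0001, 0.0020, 0.0044, 0.0094, 0.0115, 0.0205, 0.1065, 0.2364, 0.2483, 0.3610]  mean=0.3513  Neff=3.8491  idx=[8, 9, 10, 10, 10, 11, 11, 11, 12, 12, 12, 12, 12]
step 2: w=[0.0785, 0.0973, 0.0837, 0.0837, 0.0837, 0.0820, 0.0820, 0.0820, 0.0654, 0.0654, 0.0654, 0.0654, 0.0654]  mean=0.3215  Neff=12.7843  idx=[0, 1, 2, 3, 4, 4, 5, 6, 7, 8, 10, 11, 12]

N_eff = 12.7843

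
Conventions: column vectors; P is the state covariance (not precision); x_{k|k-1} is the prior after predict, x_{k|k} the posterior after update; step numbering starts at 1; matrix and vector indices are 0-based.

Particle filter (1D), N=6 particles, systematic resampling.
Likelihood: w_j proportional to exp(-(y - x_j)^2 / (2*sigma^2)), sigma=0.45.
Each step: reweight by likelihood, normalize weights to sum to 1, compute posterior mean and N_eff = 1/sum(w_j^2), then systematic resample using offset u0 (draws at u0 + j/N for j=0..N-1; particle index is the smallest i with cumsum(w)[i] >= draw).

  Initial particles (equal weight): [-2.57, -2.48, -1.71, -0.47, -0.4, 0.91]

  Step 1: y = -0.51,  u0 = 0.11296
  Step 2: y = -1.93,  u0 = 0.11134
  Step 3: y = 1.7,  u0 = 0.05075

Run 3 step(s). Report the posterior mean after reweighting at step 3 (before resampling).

step 1: w=[0.0000, 0.0000, 0.0143, 0.4975, 0.4848, 0.0034]  mean=-0.4491  Neff=2.0717  idx=[3, 3, 3, 4, 4, 4]
step 2: w=[0.2088, 0.2088, 0.2088, 0.1245, 0.1245, 0.1245]  mean=-0.4438  Neff=5.6396  idx=[0, 1, 2, 2, 4, 5]
step 3: w=[0.1222, 0.1222, 0.1222, 0.1222, 0.2556, 0.2556]  mean=-0.4342  Neff=5.2521  idx=[0, 1, 3, 4, 4, 5]

post_mean = -0.4342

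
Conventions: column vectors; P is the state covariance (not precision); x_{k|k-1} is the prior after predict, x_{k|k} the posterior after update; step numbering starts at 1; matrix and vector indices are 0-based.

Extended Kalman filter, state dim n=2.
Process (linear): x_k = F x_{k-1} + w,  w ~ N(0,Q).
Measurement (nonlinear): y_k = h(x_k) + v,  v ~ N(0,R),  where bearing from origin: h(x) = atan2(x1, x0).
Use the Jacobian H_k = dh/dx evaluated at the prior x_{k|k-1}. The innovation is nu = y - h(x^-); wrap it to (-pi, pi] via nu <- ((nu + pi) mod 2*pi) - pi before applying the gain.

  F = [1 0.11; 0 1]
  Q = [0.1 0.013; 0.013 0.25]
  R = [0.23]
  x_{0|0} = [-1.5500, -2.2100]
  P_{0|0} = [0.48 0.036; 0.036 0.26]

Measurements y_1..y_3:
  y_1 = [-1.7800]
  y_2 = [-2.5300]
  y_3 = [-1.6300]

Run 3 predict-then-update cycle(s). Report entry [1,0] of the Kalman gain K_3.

K[1,0] = -0.4824

step 1: x^-=[-1.7931, -2.2100]  P^-=[0.5911 0.0776; 0.0776 0.5100]  H_jac=[0.2729 -0.2214]  S=[0.2896]  K=[0.4975; -0.3167]  nu=[0.4724]  x^+=[-1.5581, -2.3596]  P^+=[0.5194 0.1232; 0.1232 0.4809]
step 2: x^-=[-1.8176, -2.3596]  P^-=[0.6523 0.1891; 0.1891 0.7309]  H_jac=[0.2660 -0.2049]  S=[0.2862]  K=[0.4708; -0.3475]  nu=[-0.3028]  x^+=[-1.9602, -2.2544]  P^+=[0.5889 0.2360; 0.2360 0.6964]
step 3: x^-=[-2.2082, -2.2544]  P^-=[0.7492 0.3256; 0.3256 0.9464]  H_jac=[0.2264 -0.2217]  S=[0.2822]  K=[0.3452; -0.4824]  nu=[0.7158]  x^+=[-1.9611, -2.5997]  P^+=[0.7156 0.3726; 0.3726 0.8807]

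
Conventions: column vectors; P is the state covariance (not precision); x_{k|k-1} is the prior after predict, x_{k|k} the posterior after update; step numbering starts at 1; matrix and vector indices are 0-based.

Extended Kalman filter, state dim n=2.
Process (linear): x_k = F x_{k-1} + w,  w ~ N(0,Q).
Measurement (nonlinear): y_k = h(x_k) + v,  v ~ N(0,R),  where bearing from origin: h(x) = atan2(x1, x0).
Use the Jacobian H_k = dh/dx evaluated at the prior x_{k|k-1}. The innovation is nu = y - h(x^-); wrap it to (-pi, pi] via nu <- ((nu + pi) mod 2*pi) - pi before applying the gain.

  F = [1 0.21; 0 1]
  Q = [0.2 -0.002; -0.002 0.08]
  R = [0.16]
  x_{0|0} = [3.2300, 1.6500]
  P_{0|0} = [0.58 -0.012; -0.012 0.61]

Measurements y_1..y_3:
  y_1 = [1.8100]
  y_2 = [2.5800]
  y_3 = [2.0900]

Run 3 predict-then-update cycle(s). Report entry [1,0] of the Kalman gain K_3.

step 1: x^-=[3.5765, 1.6500]  P^-=[0.8019 0.1141; 0.1141 0.6900]  H_jac=[-0.1064 0.2305]  S=[0.2001]  K=[-0.2947; 0.7341]  nu=[1.3778]  x^+=[3.1705, 2.6615]  P^+=[0.7845 0.1574; 0.1574 0.5821]
step 2: x^-=[3.7294, 2.6615]  P^-=[1.0763 0.2776; 0.2776 0.6621]  H_jac=[-0.1268 0.1777]  S=[0.1857]  K=[-0.4692; 0.4439]  nu=[1.9602]  x^+=[2.8097, 3.5316]  P^+=[1.0354 0.3163; 0.3163 0.6255]
step 3: x^-=[3.5513, 3.5316]  P^-=[1.3958 0.4457; 0.4457 0.7055]  H_jac=[-0.1408 0.1416]  S=[0.1840]  K=[-0.7249; 0.2018]  nu=[1.3074]  x^+=[2.6035, 3.7954]  P^+=[1.2991 0.4726; 0.4726 0.6980]

K[1,0] = 0.2018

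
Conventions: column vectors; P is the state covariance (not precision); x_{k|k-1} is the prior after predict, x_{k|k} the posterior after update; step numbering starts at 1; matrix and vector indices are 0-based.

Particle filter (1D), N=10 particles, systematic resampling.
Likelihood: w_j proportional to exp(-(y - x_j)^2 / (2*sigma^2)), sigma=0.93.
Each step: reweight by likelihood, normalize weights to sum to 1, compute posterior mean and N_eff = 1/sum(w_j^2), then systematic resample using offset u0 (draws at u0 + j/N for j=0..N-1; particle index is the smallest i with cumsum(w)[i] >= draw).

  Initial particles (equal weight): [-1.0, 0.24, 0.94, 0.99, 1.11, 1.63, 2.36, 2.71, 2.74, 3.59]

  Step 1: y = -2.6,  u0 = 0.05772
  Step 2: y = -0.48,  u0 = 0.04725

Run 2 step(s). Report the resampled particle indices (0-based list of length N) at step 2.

resampled_idx = [0, 1, 2, 3, 4, 5, 6, 7, 8, 9]

step 1: w=[0.9534, 0.0395, 0.0030, 0.0024, 0.0015, 0.0001, 0.0000, 0.0000, 0.0000, 0.0000]  mean=-0.9369  Neff=1.0982  idx=[0, 0, 0, 0, 0, 0, 0, 0, 0, 1]
step 2: w=[0.1014, 0.1014, 0.1014, 0.1014, 0.1014, 0.1014, 0.1014, 0.1014, 0.1014, 0.0878]  mean=-0.8911  Neff=9.9835  idx=[0, 1, 2, 3, 4, 5, 6, 7, 8, 9]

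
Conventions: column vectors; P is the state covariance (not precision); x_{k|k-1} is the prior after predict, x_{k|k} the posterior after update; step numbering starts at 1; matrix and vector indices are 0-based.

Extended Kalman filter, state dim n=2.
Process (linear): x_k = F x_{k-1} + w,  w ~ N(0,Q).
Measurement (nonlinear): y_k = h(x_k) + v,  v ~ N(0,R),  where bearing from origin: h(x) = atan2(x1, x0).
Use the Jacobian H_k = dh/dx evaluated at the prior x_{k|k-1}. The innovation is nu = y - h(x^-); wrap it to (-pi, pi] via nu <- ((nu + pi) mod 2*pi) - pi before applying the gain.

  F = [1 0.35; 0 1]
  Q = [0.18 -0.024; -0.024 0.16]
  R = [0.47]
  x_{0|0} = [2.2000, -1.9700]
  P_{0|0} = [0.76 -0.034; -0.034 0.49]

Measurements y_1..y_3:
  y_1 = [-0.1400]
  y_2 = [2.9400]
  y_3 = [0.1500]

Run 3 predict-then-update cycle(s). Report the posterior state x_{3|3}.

step 1: x^-=[1.5105, -1.9700]  P^-=[0.9762 0.1135; 0.1135 0.6500]  H_jac=[0.3197 0.2451]  S=[0.6266]  K=[0.5424; 0.3122]  nu=[0.7767]  x^+=[1.9318, -1.7276]  P^+=[0.7919 0.0074; 0.0074 0.5889]
step 2: x^-=[1.3272, -1.7276]  P^-=[1.0492 0.1895; 0.1895 0.7489]  H_jac=[0.3640 0.2796]  S=[0.7062]  K=[0.6159; 0.3943]  nu=[-2.4275]  x^+=[-0.1679, -2.6846]  P^+=[0.7813 0.0180; 0.0180 0.6392]
step 3: x^-=[-1.1075, -2.6846]  P^-=[1.0522 0.2178; 0.2178 0.7992]  H_jac=[0.3183 -0.1313]  S=[0.5722]  K=[0.5354; -0.0623]  nu=[2.1121]  x^+=[0.0233, -2.8161]  P^+=[0.8882 0.2368; 0.2368 0.7969]

x_post = [0.0233, -2.8161]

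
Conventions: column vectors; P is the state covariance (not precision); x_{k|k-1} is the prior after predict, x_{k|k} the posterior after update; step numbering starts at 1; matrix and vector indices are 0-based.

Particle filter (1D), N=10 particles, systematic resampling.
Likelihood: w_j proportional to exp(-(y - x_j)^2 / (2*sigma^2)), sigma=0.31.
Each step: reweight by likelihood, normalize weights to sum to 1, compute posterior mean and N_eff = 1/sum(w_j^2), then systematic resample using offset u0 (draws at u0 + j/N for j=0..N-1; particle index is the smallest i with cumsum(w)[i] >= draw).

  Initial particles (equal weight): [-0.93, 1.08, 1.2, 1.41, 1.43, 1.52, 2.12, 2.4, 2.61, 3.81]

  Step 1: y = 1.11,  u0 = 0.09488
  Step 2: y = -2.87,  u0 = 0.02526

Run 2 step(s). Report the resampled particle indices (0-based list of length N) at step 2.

resampled_idx = [0, 0, 0, 0, 0, 1, 1, 1, 1, 1]

step 1: w=[0.0000, 0.2773, 0.2671, 0.1744, 0.1635, 0.1162, 0.0014, 0.0000, 0.0000, 0.0000]  mean=1.2795  Neff=4.5679  idx=[1, 1, 2, 2, 2, 3, 3, 4, 5, 5]
step 2: w=[0.4950, 0.4950, 0.0033, 0.0033, 0.0033, 0.0000, 0.0000, 0.0000, 0.0000, 0.0000]  mean=1.0812  Neff=2.0402  idx=[0, 0, 0, 0, 0, 1, 1, 1, 1, 1]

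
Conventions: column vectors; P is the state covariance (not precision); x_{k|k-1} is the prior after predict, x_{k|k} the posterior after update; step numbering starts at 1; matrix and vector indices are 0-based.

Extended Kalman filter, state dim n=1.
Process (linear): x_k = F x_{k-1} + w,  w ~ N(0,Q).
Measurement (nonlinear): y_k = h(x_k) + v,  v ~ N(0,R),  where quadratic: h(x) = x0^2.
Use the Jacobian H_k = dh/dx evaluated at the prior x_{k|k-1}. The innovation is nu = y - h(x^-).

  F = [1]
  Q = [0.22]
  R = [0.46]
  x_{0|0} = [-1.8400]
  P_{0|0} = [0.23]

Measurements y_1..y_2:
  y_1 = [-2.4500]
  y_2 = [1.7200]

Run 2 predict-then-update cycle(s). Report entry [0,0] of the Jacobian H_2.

H_jac[0,0] = -0.7311

step 1: x^-=[-1.8400]  P^-=[0.4500]  H_jac=[-3.6800]  S=[6.5541]  K=[-0.2527]  nu=[-5.8356]  x^+=[-0.3655]  P^+=[0.0316]
step 2: x^-=[-0.3655]  P^-=[0.2516]  H_jac=[-0.7311]  S=[0.5945]  K=[-0.3094]  nu=[1.5864]  x^+=[-0.8564]  P^+=[0.1947]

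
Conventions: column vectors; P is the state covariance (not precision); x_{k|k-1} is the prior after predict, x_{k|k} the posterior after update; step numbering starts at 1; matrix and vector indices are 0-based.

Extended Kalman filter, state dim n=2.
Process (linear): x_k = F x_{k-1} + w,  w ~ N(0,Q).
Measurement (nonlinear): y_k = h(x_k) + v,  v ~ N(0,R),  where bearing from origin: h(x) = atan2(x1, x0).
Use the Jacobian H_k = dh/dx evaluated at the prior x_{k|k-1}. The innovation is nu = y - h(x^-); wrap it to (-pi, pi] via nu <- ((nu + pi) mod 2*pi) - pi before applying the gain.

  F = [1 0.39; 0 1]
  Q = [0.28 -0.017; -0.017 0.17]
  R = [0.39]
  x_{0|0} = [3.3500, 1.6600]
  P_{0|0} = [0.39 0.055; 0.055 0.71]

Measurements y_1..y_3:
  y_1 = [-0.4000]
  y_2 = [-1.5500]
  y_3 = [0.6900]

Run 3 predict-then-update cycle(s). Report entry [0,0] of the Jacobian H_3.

step 1: x^-=[3.9974, 1.6600]  P^-=[0.8209 0.3149; 0.3149 0.8800]  H_jac=[-0.0886 0.2134]  S=[0.4246]  K=[-0.0131; 0.3765]  nu=[-0.7936]  x^+=[4.0078, 1.3612]  P^+=[0.8208 0.3170; 0.3170 0.8198]
step 2: x^-=[4.5386, 1.3612]  P^-=[1.4728 0.6197; 0.6197 0.9898]  H_jac=[-0.0606 0.2021]  S=[0.4207]  K=[0.0855; 0.3863]  nu=[-1.8414]  x^+=[4.3811, 0.6498]  P^+=[1.4697 0.6058; 0.6058 0.9270]
step 3: x^-=[4.6346, 0.6498]  P^-=[2.3632 0.9504; 0.9504 1.0970]  H_jac=[-0.0297 0.2116]  S=[0.4293]  K=[0.3051; 0.4751]  nu=[0.5507]  x^+=[4.8026, 0.9115]  P^+=[2.3233 0.8881; 0.8881 1.0001]

H_jac[0,0] = -0.0297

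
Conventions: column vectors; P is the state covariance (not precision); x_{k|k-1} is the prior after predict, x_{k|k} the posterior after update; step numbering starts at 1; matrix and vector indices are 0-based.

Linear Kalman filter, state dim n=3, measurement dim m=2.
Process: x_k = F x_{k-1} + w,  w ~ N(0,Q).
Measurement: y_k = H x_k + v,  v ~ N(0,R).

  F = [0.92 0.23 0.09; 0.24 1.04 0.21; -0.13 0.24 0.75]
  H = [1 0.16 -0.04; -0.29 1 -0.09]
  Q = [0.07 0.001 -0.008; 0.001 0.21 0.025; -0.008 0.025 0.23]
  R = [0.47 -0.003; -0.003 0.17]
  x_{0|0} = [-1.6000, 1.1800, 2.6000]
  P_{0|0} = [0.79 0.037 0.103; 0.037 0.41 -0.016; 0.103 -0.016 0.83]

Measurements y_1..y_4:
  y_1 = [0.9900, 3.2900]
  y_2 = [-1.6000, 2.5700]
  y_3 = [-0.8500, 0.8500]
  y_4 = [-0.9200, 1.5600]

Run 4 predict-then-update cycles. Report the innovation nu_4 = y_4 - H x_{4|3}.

step 1: x^-=[-0.9666, 1.3892, 2.4412]  P^-=[0.7991 0.3465 0.0500; 0.3465 0.7574 0.2330; 0.0500 0.2330 0.7057]  S=[1.3935 0.2028; 0.2028 0.7601]  K=[0.6146 -0.0189; 0.2155 0.7792; 0.0132 0.2004]  nu=[1.8320, 1.8402]  x^+=[0.1244, 3.2180, 2.8341]  P^+=[0.2773 0.0768 0.0166; 0.0768 0.1631 0.0995; 0.0166 0.0995 0.6739]
step 2: x^-=[1.1097, 3.9717, 2.8817]  P^-=[0.3582 0.2094 0.0586; 0.2094 0.5156 0.2424; 0.0586 0.2424 0.6509]  S=[0.9016 0.1599; 0.1599 0.5589]  K=[0.4214 0.0589; 0.1850 0.7218; 0.0276 0.2906]  nu=[-3.2299, -0.8206]  x^+=[-0.2996, 2.7819, 2.5542]  P^+=[0.1882 0.0650 0.0187; 0.0650 0.1508 0.1088; 0.0187 0.1088 0.6005]
step 3: x^-=[0.5941, 3.3576, 2.6222]  P^-=[0.2773 0.1752 0.0646; 0.1752 0.4923 0.2395; 0.0646 0.2395 0.6111]  S=[0.8087 0.1466; 0.1466 0.5492]  K=[0.3625 0.0653; 0.1720 0.7187; 0.0444 0.2900]  nu=[-1.8764, -2.0994]  x^+=[-0.2232, 1.5261, 1.9301]  P^+=[0.1617 0.0592 0.0253; 0.0592 0.1484 0.1069; 0.0253 0.1069 0.5595]
step 4: x^-=[0.3193, 1.9389, 1.8428]  P^-=[0.2529 0.1633 0.0678; 0.1633 0.4833 0.2331; 0.0678 0.2331 0.5859]  S=[0.7801 0.1408; 0.1408 0.5462]  K=[0.3425 0.0652; 0.1671 0.7167; 0.0541 0.2803]  nu=[-1.4758, -0.1204]  x^+=[-0.1940, 1.6059, 1.7292]  P^+=[0.1528 0.0570 0.0294; 0.0570 0.1473 0.1043; 0.0294 0.1043 0.5364]

innov = [-1.4758, -0.1204]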